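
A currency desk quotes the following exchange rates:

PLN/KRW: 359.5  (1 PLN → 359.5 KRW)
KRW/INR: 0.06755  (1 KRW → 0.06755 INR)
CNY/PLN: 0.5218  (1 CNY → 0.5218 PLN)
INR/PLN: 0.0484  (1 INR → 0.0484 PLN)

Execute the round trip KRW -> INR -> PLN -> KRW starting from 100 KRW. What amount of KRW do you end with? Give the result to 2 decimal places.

117.54

100 KRW × 0.06755 = 6.755 INR
6.755 INR × 0.0484 = 0.326942 PLN
0.326942 PLN × 359.5 = 117.535649 KRW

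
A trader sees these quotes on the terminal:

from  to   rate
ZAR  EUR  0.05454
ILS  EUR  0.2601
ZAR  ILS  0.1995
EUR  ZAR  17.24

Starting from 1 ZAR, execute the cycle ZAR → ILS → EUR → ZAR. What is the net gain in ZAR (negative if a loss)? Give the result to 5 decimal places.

-0.10542

1 ZAR × 0.1995 = 0.1995 ILS
0.1995 ILS × 0.2601 = 0.05188995 EUR
0.05188995 EUR × 17.24 = 0.894582738 ZAR
Net change: 0.894582738 − 1 = -0.105417262 ZAR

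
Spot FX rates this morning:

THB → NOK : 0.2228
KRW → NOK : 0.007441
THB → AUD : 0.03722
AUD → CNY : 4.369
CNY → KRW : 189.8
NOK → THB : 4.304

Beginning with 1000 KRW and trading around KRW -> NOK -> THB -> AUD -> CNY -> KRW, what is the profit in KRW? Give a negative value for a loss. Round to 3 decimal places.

1000 KRW × 0.007441 = 7.441 NOK
7.441 NOK × 4.304 = 32.026064 THB
32.026064 THB × 0.03722 = 1.19201010208 AUD
1.19201010208 AUD × 4.369 = 5.20789213598752 CNY
5.20789213598752 CNY × 189.8 = 988.457927410431296 KRW
Net change: 988.457927410431296 − 1000 = -11.542072589568704 KRW

-11.542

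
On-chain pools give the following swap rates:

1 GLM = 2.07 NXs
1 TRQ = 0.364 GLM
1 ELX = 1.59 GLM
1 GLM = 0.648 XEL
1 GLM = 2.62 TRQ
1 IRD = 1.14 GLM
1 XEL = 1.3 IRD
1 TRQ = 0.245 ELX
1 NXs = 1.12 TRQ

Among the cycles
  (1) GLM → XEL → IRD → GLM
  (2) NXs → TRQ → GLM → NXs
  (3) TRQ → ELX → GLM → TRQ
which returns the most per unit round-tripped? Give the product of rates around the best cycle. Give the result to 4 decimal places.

1.0206

(1) 0.648 × 1.3 × 1.14 = 0.96034
(2) 1.12 × 0.364 × 2.07 = 0.84390
(3) 0.245 × 1.59 × 2.62 = 1.02062
Highest is cycle (3) at 1.0206 (>1, arbitrage).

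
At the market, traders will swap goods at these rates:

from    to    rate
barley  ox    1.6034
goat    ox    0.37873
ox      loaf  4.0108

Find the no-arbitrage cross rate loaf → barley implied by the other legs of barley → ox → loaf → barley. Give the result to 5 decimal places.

Known legs of the cycle: 1.6034 × 4.0108 = 6.43091672
For no arbitrage the full-cycle product must be 1, so the missing rate is 1 / 6.43091672 ≈ 0.1554988.

0.15550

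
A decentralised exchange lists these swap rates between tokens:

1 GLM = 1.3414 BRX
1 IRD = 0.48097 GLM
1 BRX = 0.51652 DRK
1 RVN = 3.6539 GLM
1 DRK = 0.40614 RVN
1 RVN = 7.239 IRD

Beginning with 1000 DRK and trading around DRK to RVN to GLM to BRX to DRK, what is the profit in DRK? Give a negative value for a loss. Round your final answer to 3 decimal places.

1000 DRK × 0.40614 = 406.14 RVN
406.14 RVN × 3.6539 = 1483.994946 GLM
1483.994946 GLM × 1.3414 = 1990.6308205644 BRX
1990.6308205644 BRX × 0.51652 = 1028.200631437923888 DRK
Net change: 1028.200631437923888 − 1000 = 28.200631437923888 DRK

28.201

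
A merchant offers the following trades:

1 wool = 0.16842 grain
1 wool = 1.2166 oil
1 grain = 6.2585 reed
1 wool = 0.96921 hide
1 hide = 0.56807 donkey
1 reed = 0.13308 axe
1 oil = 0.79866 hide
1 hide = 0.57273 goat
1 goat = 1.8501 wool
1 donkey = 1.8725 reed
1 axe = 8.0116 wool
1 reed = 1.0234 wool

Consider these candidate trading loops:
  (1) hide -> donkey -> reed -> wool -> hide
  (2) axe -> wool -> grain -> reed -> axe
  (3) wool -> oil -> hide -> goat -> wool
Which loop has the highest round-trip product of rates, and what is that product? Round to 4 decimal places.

(1) 0.56807 × 1.8725 × 1.0234 × 0.96921 = 1.05508
(2) 8.0116 × 0.16842 × 6.2585 × 0.13308 = 1.12382
(3) 1.2166 × 0.79866 × 0.57273 × 1.8501 = 1.02957
Highest is cycle (2) at 1.1238 (>1, arbitrage).

1.1238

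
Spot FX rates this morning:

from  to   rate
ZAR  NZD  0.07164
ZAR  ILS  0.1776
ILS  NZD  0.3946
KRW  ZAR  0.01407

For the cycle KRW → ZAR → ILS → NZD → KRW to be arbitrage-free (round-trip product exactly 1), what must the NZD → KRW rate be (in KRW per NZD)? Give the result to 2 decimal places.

Known legs of the cycle: 0.01407 × 0.1776 × 0.3946 = 0.0009860391072
For no arbitrage the full-cycle product must be 1, so the missing rate is 1 / 0.0009860391072 ≈ 1014.1586.

1014.16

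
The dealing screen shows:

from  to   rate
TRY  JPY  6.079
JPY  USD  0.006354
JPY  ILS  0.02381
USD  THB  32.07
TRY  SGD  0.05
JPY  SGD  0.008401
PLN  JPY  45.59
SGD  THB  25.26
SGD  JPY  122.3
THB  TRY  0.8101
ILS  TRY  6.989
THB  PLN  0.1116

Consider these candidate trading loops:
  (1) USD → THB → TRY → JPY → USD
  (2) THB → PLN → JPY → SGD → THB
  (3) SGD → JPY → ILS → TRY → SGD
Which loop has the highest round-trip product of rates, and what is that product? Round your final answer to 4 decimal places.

(1) 32.07 × 0.8101 × 6.079 × 0.006354 = 1.00350
(2) 0.1116 × 45.59 × 0.008401 × 25.26 = 1.07969
(3) 122.3 × 0.02381 × 6.989 × 0.05 = 1.01759
Highest is cycle (2) at 1.0797 (>1, arbitrage).

1.0797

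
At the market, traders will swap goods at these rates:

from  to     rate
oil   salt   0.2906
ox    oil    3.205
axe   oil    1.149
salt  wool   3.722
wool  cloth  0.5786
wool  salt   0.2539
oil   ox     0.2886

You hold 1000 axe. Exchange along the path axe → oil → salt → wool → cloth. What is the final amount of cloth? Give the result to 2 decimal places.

1000 axe × 1.149 = 1149 oil
1149 oil × 0.2906 = 333.8994 salt
333.8994 salt × 3.722 = 1242.7735668 wool
1242.7735668 wool × 0.5786 = 719.06878575048 cloth

719.07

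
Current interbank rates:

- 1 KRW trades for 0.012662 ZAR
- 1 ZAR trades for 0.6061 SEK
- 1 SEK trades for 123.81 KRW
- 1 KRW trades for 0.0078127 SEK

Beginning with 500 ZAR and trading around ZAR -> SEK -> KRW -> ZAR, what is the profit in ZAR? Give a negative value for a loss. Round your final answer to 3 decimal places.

-24.914

500 ZAR × 0.6061 = 303.05 SEK
303.05 SEK × 123.81 = 37520.6205 KRW
37520.6205 KRW × 0.012662 = 475.086096771 ZAR
Net change: 475.086096771 − 500 = -24.913903229 ZAR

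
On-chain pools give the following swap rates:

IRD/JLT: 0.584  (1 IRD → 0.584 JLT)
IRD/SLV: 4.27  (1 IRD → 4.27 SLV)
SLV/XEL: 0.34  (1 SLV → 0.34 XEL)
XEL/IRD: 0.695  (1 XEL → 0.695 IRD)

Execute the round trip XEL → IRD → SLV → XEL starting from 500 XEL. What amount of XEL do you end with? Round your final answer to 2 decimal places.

500 XEL × 0.695 = 347.5 IRD
347.5 IRD × 4.27 = 1483.825 SLV
1483.825 SLV × 0.34 = 504.5005 XEL

504.50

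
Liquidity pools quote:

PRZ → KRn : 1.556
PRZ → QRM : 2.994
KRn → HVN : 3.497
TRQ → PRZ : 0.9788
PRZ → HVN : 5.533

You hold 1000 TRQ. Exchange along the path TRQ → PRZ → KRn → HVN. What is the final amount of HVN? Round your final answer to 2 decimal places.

1000 TRQ × 0.9788 = 978.8 PRZ
978.8 PRZ × 1.556 = 1523.0128 KRn
1523.0128 KRn × 3.497 = 5325.9757616 HVN

5325.98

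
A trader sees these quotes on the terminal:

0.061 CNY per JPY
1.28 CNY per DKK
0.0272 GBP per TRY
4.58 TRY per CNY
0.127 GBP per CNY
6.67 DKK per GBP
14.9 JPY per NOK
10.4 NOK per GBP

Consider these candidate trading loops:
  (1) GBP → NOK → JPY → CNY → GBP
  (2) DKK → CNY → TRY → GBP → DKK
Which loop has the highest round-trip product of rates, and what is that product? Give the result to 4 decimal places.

(1) 10.4 × 14.9 × 0.061 × 0.127 = 1.20048
(2) 1.28 × 4.58 × 0.0272 × 6.67 = 1.06358
Highest is cycle (1) at 1.2005 (>1, arbitrage).

1.2005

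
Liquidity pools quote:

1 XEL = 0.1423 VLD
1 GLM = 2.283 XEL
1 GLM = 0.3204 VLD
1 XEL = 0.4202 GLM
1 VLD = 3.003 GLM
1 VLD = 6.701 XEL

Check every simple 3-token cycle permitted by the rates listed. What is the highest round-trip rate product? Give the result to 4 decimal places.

0.9756

VLD→GLM→XEL→VLD: 3.003 × 2.283 × 0.1423 = 0.97559
VLD→XEL→GLM→VLD: 6.701 × 0.4202 × 0.3204 = 0.90217
Maximum is VLD→GLM→XEL→VLD at 0.9756; no arbitrage — every cycle loses value.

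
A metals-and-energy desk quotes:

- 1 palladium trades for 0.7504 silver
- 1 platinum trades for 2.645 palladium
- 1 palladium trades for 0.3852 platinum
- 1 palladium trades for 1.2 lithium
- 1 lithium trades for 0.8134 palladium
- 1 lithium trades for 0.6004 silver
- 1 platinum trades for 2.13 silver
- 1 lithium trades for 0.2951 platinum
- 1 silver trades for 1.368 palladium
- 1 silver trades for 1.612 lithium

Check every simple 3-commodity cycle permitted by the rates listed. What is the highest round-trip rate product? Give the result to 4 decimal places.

1.1224

silver→palladium→platinum→silver: 1.368 × 0.3852 × 2.13 = 1.12241
lithium→platinum→silver→lithium: 0.2951 × 2.13 × 1.612 = 1.01324
lithium→silver→palladium→lithium: 0.6004 × 1.368 × 1.2 = 0.98562
lithium→palladium→silver→lithium: 0.8134 × 0.7504 × 1.612 = 0.98393
lithium→platinum→palladium→lithium: 0.2951 × 2.645 × 1.2 = 0.93665
Maximum is silver→palladium→platinum→silver at 1.1224; arbitrage exists.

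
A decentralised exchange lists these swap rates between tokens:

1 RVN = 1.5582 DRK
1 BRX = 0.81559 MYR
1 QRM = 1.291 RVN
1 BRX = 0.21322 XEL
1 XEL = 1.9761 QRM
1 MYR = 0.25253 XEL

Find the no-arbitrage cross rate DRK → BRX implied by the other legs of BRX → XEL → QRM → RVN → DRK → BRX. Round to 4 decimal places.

Known legs of the cycle: 0.21322 × 1.9761 × 1.291 × 1.5582 = 0.8475909275415204
For no arbitrage the full-cycle product must be 1, so the missing rate is 1 / 0.8475909275415204 ≈ 1.179814.

1.1798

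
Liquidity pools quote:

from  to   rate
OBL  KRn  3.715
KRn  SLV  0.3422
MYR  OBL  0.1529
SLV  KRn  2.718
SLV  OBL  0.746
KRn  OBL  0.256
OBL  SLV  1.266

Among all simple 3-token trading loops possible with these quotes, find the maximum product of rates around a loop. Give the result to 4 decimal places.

KRn→SLV→OBL→KRn: 0.3422 × 0.746 × 3.715 = 0.94837
KRn→OBL→SLV→KRn: 0.256 × 1.266 × 2.718 = 0.88089
Maximum is KRn→SLV→OBL→KRn at 0.9484; no arbitrage — every cycle loses value.

0.9484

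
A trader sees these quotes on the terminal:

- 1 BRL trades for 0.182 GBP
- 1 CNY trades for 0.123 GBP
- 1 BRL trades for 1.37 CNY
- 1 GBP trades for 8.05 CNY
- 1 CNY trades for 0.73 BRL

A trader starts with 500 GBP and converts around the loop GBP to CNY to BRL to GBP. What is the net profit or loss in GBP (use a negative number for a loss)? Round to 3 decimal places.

34.762

500 GBP × 8.05 = 4025 CNY
4025 CNY × 0.73 = 2938.25 BRL
2938.25 BRL × 0.182 = 534.7615 GBP
Net change: 534.7615 − 500 = 34.7615 GBP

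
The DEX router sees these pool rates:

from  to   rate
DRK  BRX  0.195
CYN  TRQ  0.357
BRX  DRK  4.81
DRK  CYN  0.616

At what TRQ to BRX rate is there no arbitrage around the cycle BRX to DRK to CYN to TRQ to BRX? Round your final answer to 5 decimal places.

Known legs of the cycle: 4.81 × 0.616 × 0.357 = 1.05777672
For no arbitrage the full-cycle product must be 1, so the missing rate is 1 / 1.05777672 ≈ 0.9453791.

0.94538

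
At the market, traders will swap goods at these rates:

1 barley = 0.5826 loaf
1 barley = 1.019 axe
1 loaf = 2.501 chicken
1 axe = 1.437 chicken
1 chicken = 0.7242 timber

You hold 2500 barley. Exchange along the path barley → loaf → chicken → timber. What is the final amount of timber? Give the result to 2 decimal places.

2638.05

2500 barley × 0.5826 = 1456.5 loaf
1456.5 loaf × 2.501 = 3642.7065 chicken
3642.7065 chicken × 0.7242 = 2638.0480473 timber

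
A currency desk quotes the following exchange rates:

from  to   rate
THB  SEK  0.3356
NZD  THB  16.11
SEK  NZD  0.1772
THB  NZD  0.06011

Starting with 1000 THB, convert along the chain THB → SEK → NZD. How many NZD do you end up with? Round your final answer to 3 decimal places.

59.468

1000 THB × 0.3356 = 335.6 SEK
335.6 SEK × 0.1772 = 59.46832 NZD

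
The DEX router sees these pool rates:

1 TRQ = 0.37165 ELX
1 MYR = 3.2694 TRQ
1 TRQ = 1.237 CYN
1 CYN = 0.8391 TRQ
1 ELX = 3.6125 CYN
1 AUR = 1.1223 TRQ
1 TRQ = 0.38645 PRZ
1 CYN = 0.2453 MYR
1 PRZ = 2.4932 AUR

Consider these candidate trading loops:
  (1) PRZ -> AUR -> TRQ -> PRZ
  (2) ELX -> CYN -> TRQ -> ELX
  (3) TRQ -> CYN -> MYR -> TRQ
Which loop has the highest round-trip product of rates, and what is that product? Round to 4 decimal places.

1.1266

(1) 2.4932 × 1.1223 × 0.38645 = 1.08133
(2) 3.6125 × 0.8391 × 0.37165 = 1.12656
(3) 1.237 × 0.2453 × 3.2694 = 0.99205
Highest is cycle (2) at 1.1266 (>1, arbitrage).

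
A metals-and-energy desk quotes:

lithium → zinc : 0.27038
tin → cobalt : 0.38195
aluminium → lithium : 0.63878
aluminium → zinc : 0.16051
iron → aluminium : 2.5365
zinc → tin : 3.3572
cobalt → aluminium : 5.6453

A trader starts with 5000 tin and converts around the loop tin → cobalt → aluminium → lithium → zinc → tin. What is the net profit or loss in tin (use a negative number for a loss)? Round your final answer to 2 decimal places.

5000 tin × 0.38195 = 1909.75 cobalt
1909.75 cobalt × 5.6453 = 10781.111675 aluminium
10781.111675 aluminium × 0.63878 = 6886.7585157565 lithium
6886.7585157565 lithium × 0.27038 = 1862.04176749024247 zinc
1862.04176749024247 zinc × 3.3572 = 6251.246621818242020284 tin
Net change: 6251.246621818242020284 − 5000 = 1251.246621818242020284 tin

1251.25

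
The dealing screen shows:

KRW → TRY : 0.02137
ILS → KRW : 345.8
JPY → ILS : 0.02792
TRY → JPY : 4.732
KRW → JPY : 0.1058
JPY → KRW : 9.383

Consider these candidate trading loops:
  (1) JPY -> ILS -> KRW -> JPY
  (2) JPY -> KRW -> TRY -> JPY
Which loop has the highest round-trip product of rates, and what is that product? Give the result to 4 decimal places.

1.0215

(1) 0.02792 × 345.8 × 0.1058 = 1.02147
(2) 9.383 × 0.02137 × 4.732 = 0.94884
Highest is cycle (1) at 1.0215 (>1, arbitrage).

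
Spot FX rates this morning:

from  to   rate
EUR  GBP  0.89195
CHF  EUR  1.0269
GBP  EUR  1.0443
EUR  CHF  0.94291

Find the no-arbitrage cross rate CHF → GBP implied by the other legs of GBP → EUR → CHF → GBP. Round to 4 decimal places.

Known legs of the cycle: 1.0443 × 0.94291 = 0.984680913
For no arbitrage the full-cycle product must be 1, so the missing rate is 1 / 0.984680913 ≈ 1.015557.

1.0156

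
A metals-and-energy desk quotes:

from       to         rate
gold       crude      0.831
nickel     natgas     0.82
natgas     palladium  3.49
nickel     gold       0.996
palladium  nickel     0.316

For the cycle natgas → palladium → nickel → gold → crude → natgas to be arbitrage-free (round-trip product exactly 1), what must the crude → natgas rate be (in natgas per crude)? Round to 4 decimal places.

1.0955

Known legs of the cycle: 3.49 × 0.316 × 0.996 × 0.831 = 0.91279419984
For no arbitrage the full-cycle product must be 1, so the missing rate is 1 / 0.91279419984 ≈ 1.095537.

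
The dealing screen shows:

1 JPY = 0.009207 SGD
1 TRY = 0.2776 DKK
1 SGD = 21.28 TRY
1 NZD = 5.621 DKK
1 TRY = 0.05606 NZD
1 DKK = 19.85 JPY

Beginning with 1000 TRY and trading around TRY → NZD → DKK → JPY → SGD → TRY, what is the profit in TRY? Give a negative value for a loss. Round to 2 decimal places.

225.51

1000 TRY × 0.05606 = 56.06 NZD
56.06 NZD × 5.621 = 315.11326 DKK
315.11326 DKK × 19.85 = 6254.998211 JPY
6254.998211 JPY × 0.009207 = 57.589768528677 SGD
57.589768528677 SGD × 21.28 = 1225.51027429024656 TRY
Net change: 1225.51027429024656 − 1000 = 225.51027429024656 TRY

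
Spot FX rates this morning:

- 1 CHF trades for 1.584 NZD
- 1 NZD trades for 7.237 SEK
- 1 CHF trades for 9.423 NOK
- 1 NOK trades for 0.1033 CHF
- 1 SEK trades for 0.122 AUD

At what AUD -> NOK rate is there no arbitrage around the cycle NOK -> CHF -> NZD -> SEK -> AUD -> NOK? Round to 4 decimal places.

6.9219

Known legs of the cycle: 0.1033 × 1.584 × 7.237 × 0.122 = 0.1444687456608
For no arbitrage the full-cycle product must be 1, so the missing rate is 1 / 0.1444687456608 ≈ 6.921912.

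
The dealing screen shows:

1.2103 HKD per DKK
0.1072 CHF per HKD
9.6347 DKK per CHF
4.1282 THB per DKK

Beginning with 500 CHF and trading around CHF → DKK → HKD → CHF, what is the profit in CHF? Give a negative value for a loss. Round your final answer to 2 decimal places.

500 CHF × 9.6347 = 4817.35 DKK
4817.35 DKK × 1.2103 = 5830.438705 HKD
5830.438705 HKD × 0.1072 = 625.023029176 CHF
Net change: 625.023029176 − 500 = 125.023029176 CHF

125.02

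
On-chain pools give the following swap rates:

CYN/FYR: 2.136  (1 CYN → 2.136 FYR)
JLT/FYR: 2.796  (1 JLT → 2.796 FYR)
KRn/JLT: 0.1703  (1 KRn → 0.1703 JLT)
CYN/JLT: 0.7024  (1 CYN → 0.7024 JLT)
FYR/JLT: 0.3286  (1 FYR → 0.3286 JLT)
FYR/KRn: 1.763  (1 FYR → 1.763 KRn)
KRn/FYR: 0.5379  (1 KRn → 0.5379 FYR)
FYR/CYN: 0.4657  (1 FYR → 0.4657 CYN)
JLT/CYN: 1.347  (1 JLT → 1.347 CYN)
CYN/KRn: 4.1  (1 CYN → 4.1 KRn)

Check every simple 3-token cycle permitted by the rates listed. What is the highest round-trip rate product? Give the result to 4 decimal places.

1.0271

KRn→FYR→CYN→KRn: 0.5379 × 0.4657 × 4.1 = 1.02705
JLT→CYN→FYR→JLT: 1.347 × 2.136 × 0.3286 = 0.94545
JLT→CYN→KRn→JLT: 1.347 × 4.1 × 0.1703 = 0.94052
JLT→FYR→CYN→JLT: 2.796 × 0.4657 × 0.7024 = 0.91459
JLT→FYR→KRn→JLT: 2.796 × 1.763 × 0.1703 = 0.83947
Maximum is KRn→FYR→CYN→KRn at 1.0271; arbitrage exists.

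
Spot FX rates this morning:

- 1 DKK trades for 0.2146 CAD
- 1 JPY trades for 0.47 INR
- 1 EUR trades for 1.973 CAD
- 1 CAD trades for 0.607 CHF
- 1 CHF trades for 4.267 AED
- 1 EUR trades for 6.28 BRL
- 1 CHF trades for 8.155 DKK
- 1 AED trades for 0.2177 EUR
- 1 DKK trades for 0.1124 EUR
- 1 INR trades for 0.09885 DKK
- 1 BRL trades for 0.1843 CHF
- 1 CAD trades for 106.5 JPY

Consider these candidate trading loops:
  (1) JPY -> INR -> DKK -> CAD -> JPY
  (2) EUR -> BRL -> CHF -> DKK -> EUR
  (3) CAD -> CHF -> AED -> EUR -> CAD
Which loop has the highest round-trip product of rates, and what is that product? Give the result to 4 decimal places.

(1) 0.47 × 0.09885 × 0.2146 × 106.5 = 1.06183
(2) 6.28 × 0.1843 × 8.155 × 0.1124 = 1.06090
(3) 0.607 × 4.267 × 0.2177 × 1.973 = 1.11249
Highest is cycle (3) at 1.1125 (>1, arbitrage).

1.1125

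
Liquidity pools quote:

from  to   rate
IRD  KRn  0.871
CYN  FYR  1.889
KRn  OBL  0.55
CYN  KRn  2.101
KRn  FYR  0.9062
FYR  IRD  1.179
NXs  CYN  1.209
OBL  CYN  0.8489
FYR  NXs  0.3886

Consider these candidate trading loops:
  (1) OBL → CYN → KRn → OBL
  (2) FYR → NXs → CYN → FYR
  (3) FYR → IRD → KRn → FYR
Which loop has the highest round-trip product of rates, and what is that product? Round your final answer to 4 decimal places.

(1) 0.8489 × 2.101 × 0.55 = 0.98095
(2) 0.3886 × 1.209 × 1.889 = 0.88749
(3) 1.179 × 0.871 × 0.9062 = 0.93058
Highest is cycle (1) at 0.9809 (≤1, no arbitrage).

0.9809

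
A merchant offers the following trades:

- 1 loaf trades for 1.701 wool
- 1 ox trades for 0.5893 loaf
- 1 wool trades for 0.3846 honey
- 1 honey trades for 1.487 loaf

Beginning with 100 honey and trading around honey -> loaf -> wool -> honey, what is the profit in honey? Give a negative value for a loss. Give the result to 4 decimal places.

-2.7198

100 honey × 1.487 = 148.7 loaf
148.7 loaf × 1.701 = 252.9387 wool
252.9387 wool × 0.3846 = 97.28022402 honey
Net change: 97.28022402 − 100 = -2.71977598 honey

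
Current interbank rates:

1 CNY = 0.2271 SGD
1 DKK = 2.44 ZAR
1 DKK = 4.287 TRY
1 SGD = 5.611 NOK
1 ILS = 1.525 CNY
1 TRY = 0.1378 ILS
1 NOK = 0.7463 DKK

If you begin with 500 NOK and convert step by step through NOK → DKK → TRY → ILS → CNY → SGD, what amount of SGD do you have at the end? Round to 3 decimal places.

500 NOK × 0.7463 = 373.15 DKK
373.15 DKK × 4.287 = 1599.69405 TRY
1599.69405 TRY × 0.1378 = 220.43784009 ILS
220.43784009 ILS × 1.525 = 336.16770613725 CNY
336.16770613725 CNY × 0.2271 = 76.343686063769475 SGD

76.344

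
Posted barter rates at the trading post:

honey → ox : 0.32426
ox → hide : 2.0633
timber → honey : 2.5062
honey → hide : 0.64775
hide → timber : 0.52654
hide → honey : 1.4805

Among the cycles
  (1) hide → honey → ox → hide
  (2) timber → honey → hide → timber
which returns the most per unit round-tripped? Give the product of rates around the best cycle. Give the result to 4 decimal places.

0.9905

(1) 1.4805 × 0.32426 × 2.0633 = 0.99052
(2) 2.5062 × 0.64775 × 0.52654 = 0.85478
Highest is cycle (1) at 0.9905 (≤1, no arbitrage).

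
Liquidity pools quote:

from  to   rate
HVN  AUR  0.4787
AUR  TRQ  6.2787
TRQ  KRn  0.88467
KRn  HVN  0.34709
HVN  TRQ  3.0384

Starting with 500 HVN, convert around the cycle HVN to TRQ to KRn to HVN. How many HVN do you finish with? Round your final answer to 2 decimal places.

466.49

500 HVN × 3.0384 = 1519.2 TRQ
1519.2 TRQ × 0.88467 = 1343.990664 KRn
1343.990664 KRn × 0.34709 = 466.48571956776 HVN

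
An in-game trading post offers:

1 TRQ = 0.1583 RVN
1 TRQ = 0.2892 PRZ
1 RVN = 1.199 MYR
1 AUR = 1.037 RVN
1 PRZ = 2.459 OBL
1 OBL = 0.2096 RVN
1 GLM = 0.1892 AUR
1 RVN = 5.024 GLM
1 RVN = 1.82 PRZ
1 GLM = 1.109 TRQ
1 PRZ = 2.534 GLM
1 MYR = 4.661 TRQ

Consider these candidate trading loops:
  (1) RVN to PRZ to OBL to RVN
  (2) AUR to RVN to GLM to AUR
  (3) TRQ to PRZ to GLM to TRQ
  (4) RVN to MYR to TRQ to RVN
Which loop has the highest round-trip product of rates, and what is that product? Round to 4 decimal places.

(1) 1.82 × 2.459 × 0.2096 = 0.93804
(2) 1.037 × 5.024 × 0.1892 = 0.98571
(3) 0.2892 × 2.534 × 1.109 = 0.81271
(4) 1.199 × 4.661 × 0.1583 = 0.88467
Highest is cycle (2) at 0.9857 (≤1, no arbitrage).

0.9857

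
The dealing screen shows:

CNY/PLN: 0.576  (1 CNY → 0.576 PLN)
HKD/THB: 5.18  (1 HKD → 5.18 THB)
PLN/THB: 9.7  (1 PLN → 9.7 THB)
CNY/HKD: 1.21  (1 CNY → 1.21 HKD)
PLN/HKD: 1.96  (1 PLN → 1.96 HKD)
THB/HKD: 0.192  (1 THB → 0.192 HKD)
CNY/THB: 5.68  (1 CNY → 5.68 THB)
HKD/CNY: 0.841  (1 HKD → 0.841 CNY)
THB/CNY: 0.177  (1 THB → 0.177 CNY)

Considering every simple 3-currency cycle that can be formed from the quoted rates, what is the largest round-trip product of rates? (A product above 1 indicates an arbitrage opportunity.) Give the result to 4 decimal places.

THB→CNY→HKD→THB: 0.177 × 1.21 × 5.18 = 1.10940
PLN→THB→CNY→PLN: 9.7 × 0.177 × 0.576 = 0.98893
PLN→HKD→CNY→PLN: 1.96 × 0.841 × 0.576 = 0.94946
THB→HKD→CNY→THB: 0.192 × 0.841 × 5.68 = 0.91716
Maximum is THB→CNY→HKD→THB at 1.1094; arbitrage exists.

1.1094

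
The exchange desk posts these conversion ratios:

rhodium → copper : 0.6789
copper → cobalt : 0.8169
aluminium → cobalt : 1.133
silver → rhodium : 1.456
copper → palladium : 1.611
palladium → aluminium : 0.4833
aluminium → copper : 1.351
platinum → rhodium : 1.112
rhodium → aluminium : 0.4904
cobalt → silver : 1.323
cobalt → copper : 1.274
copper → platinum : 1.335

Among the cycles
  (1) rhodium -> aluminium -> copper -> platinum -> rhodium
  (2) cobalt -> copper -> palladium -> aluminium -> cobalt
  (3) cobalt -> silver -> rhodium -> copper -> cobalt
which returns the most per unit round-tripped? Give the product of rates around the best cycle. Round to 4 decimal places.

1.1239

(1) 0.4904 × 1.351 × 1.335 × 1.112 = 0.98354
(2) 1.274 × 1.611 × 0.4833 × 1.133 = 1.12386
(3) 1.323 × 1.456 × 0.6789 × 0.8169 = 1.06831
Highest is cycle (2) at 1.1239 (>1, arbitrage).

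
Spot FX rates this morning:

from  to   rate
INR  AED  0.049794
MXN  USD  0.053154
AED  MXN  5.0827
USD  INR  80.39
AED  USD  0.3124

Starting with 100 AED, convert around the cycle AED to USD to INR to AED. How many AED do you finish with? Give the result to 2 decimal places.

125.05

100 AED × 0.3124 = 31.24 USD
31.24 USD × 80.39 = 2511.3836 INR
2511.3836 INR × 0.049794 = 125.0518349784 AED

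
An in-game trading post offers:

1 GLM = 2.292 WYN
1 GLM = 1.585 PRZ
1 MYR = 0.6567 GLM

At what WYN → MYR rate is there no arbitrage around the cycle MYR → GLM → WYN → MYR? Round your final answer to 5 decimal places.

Known legs of the cycle: 0.6567 × 2.292 = 1.5051564
For no arbitrage the full-cycle product must be 1, so the missing rate is 1 / 1.5051564 ≈ 0.6643828.

0.66438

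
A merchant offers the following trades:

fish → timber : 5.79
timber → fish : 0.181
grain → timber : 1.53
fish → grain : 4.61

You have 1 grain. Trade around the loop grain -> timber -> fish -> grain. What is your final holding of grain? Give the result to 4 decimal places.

1 grain × 1.53 = 1.53 timber
1.53 timber × 0.181 = 0.27693 fish
0.27693 fish × 4.61 = 1.2766473 grain

1.2766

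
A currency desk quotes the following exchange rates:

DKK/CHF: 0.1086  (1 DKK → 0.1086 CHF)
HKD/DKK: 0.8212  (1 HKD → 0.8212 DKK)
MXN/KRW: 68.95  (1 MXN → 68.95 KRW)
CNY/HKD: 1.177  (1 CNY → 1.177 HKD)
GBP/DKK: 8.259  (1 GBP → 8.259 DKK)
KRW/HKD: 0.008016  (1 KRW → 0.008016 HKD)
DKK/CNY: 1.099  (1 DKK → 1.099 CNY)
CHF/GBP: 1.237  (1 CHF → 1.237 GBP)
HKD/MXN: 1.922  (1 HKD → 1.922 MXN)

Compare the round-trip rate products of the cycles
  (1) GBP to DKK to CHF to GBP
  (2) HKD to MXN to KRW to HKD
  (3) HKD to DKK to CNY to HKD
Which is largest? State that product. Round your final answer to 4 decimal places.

(1) 8.259 × 0.1086 × 1.237 = 1.10950
(2) 1.922 × 68.95 × 0.008016 = 1.06230
(3) 0.8212 × 1.099 × 1.177 = 1.06224
Highest is cycle (1) at 1.1095 (>1, arbitrage).

1.1095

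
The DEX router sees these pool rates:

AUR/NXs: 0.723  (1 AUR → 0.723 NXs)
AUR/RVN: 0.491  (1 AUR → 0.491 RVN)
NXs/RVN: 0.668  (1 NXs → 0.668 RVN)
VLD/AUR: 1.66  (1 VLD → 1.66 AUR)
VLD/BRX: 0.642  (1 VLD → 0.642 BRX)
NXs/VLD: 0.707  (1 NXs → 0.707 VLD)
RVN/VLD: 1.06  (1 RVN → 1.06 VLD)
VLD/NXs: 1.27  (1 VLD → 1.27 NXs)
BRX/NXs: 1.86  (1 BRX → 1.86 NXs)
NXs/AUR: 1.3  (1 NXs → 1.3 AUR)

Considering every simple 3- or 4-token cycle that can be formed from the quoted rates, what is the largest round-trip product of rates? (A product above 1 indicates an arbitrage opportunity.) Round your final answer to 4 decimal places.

NXs→RVN→VLD→NXs: 0.668 × 1.06 × 1.27 = 0.89926
AUR→RVN→VLD→AUR: 0.491 × 1.06 × 1.66 = 0.86396
AUR→RVN→VLD→NXs→AUR: 0.491 × 1.06 × 1.27 × 1.3 = 0.85928
AUR→NXs→RVN→VLD→AUR: 0.723 × 0.668 × 1.06 × 1.66 = 0.84982
AUR→NXs→VLD→AUR: 0.723 × 0.707 × 1.66 = 0.84853
NXs→RVN→VLD→BRX→NXs: 0.668 × 1.06 × 0.642 × 1.86 = 0.84553
NXs→VLD→BRX→NXs: 0.707 × 0.642 × 1.86 = 0.84424
Maximum is NXs→RVN→VLD→NXs at 0.8993; no arbitrage — every cycle loses value.

0.8993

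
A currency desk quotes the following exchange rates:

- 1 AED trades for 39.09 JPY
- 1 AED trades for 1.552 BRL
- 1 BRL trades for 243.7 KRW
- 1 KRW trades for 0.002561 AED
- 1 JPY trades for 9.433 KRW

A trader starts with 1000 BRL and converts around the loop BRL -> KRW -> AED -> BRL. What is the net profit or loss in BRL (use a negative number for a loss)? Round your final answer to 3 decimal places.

-31.372

1000 BRL × 243.7 = 243700 KRW
243700 KRW × 0.002561 = 624.1157 AED
624.1157 AED × 1.552 = 968.6275664 BRL
Net change: 968.6275664 − 1000 = -31.3724336 BRL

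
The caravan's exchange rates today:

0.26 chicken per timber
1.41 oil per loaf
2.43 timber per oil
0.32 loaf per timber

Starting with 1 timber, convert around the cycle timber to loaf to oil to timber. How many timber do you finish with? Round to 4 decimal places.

1.0964

1 timber × 0.32 = 0.32 loaf
0.32 loaf × 1.41 = 0.4512 oil
0.4512 oil × 2.43 = 1.096416 timber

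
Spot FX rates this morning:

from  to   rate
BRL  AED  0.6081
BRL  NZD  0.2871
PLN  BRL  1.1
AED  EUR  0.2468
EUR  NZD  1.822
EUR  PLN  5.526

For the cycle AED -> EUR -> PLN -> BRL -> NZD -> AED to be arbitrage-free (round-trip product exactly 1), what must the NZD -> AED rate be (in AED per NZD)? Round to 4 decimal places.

Known legs of the cycle: 0.2468 × 5.526 × 1.1 × 0.2871 = 0.430706983608
For no arbitrage the full-cycle product must be 1, so the missing rate is 1 / 0.430706983608 ≈ 2.321764.

2.3218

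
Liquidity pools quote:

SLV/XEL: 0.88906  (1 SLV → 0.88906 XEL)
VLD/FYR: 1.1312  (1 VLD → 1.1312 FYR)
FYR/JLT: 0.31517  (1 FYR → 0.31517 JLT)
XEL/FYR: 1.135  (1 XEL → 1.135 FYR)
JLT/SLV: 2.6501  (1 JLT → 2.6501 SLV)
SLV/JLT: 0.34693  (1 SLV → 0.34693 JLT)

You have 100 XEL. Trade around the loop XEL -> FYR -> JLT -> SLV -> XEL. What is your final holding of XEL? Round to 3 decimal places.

84.282

100 XEL × 1.135 = 113.5 FYR
113.5 FYR × 0.31517 = 35.771795 JLT
35.771795 JLT × 2.6501 = 94.7988339295 SLV
94.7988339295 SLV × 0.88906 = 84.28185129336127 XEL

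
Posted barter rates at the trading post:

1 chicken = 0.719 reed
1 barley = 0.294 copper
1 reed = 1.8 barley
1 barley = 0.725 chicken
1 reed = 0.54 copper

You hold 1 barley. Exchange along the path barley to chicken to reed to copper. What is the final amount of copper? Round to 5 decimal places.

1 barley × 0.725 = 0.725 chicken
0.725 chicken × 0.719 = 0.521275 reed
0.521275 reed × 0.54 = 0.2814885 copper

0.28149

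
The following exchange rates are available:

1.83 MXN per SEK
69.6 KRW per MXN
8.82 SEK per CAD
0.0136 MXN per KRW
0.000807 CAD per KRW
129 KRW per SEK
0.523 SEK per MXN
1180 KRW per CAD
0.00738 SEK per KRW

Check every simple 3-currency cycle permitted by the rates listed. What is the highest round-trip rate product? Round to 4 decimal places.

MXN→KRW→SEK→MXN: 69.6 × 0.00738 × 1.83 = 0.93998
SEK→KRW→CAD→SEK: 129 × 0.000807 × 8.82 = 0.91819
MXN→SEK→KRW→MXN: 0.523 × 129 × 0.0136 = 0.91755
Maximum is MXN→KRW→SEK→MXN at 0.9400; no arbitrage — every cycle loses value.

0.9400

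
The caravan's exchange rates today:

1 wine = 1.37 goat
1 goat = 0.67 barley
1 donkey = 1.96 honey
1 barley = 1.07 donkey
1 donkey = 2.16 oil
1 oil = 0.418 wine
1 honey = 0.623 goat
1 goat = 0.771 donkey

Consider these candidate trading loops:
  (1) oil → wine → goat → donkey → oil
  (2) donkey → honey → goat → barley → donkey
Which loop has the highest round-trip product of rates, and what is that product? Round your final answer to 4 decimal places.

0.9537

(1) 0.418 × 1.37 × 0.771 × 2.16 = 0.95369
(2) 1.96 × 0.623 × 0.67 × 1.07 = 0.87539
Highest is cycle (1) at 0.9537 (≤1, no arbitrage).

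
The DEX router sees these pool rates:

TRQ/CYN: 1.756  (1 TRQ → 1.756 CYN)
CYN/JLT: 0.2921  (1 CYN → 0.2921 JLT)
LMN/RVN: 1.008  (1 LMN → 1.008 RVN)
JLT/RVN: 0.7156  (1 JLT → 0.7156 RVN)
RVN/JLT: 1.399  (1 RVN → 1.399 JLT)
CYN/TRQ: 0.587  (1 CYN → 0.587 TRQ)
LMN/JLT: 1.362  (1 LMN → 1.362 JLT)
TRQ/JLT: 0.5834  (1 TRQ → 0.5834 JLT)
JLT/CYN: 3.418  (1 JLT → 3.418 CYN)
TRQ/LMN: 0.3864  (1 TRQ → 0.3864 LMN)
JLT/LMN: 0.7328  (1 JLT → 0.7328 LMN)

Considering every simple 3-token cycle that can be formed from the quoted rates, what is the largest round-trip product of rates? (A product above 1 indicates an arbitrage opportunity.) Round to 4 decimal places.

1.1705

JLT→CYN→TRQ→JLT: 3.418 × 0.587 × 0.5834 = 1.17051
RVN→JLT→LMN→RVN: 1.399 × 0.7328 × 1.008 = 1.03339
Maximum is JLT→CYN→TRQ→JLT at 1.1705; arbitrage exists.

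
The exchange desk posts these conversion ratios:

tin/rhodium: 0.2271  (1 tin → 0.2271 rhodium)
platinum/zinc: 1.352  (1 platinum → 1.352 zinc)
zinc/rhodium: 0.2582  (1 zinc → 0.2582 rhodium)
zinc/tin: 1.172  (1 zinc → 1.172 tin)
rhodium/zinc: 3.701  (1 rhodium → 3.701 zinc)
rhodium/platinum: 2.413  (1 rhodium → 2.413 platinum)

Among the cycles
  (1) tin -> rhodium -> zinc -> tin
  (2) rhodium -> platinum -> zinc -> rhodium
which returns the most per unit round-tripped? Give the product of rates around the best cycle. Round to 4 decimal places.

(1) 0.2271 × 3.701 × 1.172 = 0.98506
(2) 2.413 × 1.352 × 0.2582 = 0.84235
Highest is cycle (1) at 0.9851 (≤1, no arbitrage).

0.9851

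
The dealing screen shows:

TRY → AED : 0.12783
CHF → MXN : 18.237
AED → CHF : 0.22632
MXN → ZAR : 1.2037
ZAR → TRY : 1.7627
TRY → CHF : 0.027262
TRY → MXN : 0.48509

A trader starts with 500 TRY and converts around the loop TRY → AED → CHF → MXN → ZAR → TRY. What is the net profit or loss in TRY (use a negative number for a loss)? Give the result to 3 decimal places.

59.726

500 TRY × 0.12783 = 63.915 AED
63.915 AED × 0.22632 = 14.4652428 CHF
14.4652428 CHF × 18.237 = 263.8026329436 MXN
263.8026329436 MXN × 1.2037 = 317.53922927421132 ZAR
317.53922927421132 ZAR × 1.7627 = 559.726399441652293764 TRY
Net change: 559.726399441652293764 − 500 = 59.726399441652293764 TRY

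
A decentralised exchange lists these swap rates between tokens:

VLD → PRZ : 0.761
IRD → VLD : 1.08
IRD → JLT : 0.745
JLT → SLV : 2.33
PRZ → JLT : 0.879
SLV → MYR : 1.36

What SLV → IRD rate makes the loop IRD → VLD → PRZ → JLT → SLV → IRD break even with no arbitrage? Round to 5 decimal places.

0.59408

Known legs of the cycle: 1.08 × 0.761 × 0.879 × 2.33 = 1.6832677716
For no arbitrage the full-cycle product must be 1, so the missing rate is 1 / 1.6832677716 ≈ 0.5940825.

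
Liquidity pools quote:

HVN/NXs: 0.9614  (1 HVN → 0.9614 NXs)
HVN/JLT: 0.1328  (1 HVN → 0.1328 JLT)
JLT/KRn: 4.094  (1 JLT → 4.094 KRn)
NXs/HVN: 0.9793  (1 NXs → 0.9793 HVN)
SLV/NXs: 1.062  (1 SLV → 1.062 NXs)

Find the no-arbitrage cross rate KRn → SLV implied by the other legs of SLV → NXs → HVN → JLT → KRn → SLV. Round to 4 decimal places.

Known legs of the cycle: 1.062 × 0.9793 × 0.1328 × 4.094 = 0.56543955314112
For no arbitrage the full-cycle product must be 1, so the missing rate is 1 / 0.56543955314112 ≈ 1.768536.

1.7685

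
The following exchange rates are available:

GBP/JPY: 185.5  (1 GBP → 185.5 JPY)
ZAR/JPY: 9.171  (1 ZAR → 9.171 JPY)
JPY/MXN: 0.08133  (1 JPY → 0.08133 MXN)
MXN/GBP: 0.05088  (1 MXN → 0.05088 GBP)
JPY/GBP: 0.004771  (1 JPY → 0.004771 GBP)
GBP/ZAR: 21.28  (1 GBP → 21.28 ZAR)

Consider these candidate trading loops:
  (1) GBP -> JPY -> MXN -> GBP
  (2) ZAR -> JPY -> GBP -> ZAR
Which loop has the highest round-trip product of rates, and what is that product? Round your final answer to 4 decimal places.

0.9311

(1) 185.5 × 0.08133 × 0.05088 = 0.76761
(2) 9.171 × 0.004771 × 21.28 = 0.93110
Highest is cycle (2) at 0.9311 (≤1, no arbitrage).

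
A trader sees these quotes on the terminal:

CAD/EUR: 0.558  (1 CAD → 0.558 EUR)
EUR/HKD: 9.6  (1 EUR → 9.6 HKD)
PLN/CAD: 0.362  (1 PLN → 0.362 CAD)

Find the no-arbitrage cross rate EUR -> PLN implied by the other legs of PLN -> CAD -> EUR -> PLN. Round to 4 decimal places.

4.9506

Known legs of the cycle: 0.362 × 0.558 = 0.201996
For no arbitrage the full-cycle product must be 1, so the missing rate is 1 / 0.201996 ≈ 4.950593.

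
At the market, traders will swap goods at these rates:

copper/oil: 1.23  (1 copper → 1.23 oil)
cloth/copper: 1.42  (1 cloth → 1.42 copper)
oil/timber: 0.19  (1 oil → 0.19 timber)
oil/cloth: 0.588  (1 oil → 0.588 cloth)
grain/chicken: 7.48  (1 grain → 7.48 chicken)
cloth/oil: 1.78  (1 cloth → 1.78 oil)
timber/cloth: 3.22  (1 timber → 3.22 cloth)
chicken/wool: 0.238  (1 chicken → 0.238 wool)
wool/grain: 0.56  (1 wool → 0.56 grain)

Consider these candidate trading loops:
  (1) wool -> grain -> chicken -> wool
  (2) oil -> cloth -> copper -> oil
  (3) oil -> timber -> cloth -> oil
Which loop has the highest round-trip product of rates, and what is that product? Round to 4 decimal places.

(1) 0.56 × 7.48 × 0.238 = 0.99693
(2) 0.588 × 1.42 × 1.23 = 1.02700
(3) 0.19 × 3.22 × 1.78 = 1.08900
Highest is cycle (3) at 1.0890 (>1, arbitrage).

1.0890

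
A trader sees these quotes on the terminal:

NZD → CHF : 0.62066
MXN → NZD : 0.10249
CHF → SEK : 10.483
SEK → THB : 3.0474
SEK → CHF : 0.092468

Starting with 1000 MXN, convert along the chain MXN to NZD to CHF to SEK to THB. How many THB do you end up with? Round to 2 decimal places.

2032.12

1000 MXN × 0.10249 = 102.49 NZD
102.49 NZD × 0.62066 = 63.6114434 CHF
63.6114434 CHF × 10.483 = 666.8387611622 SEK
666.8387611622 SEK × 3.0474 = 2032.12444076568828 THB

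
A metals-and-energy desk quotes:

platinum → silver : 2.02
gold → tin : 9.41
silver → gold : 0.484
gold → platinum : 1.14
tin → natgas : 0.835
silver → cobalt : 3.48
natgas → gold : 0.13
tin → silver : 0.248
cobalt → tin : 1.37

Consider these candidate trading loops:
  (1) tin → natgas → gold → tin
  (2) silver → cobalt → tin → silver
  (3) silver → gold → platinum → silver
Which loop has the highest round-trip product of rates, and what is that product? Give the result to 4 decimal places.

1.1824

(1) 0.835 × 0.13 × 9.41 = 1.02146
(2) 3.48 × 1.37 × 0.248 = 1.18236
(3) 0.484 × 1.14 × 2.02 = 1.11456
Highest is cycle (2) at 1.1824 (>1, arbitrage).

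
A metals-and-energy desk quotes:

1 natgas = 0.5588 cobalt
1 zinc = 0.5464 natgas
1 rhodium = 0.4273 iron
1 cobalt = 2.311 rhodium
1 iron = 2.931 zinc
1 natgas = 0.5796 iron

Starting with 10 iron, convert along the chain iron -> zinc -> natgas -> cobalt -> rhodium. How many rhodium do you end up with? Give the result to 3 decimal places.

20.682

10 iron × 2.931 = 29.31 zinc
29.31 zinc × 0.5464 = 16.014984 natgas
16.014984 natgas × 0.5588 = 8.9491730592 cobalt
8.9491730592 cobalt × 2.311 = 20.6815389398112 rhodium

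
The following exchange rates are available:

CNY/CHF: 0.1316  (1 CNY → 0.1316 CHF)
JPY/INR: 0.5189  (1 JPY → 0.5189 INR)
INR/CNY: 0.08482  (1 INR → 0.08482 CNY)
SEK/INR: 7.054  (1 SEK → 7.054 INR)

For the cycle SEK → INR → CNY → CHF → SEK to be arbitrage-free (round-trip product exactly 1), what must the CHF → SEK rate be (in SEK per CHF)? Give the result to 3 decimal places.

Known legs of the cycle: 7.054 × 0.08482 × 0.1316 = 0.078738948848
For no arbitrage the full-cycle product must be 1, so the missing rate is 1 / 0.078738948848 ≈ 12.70019.

12.700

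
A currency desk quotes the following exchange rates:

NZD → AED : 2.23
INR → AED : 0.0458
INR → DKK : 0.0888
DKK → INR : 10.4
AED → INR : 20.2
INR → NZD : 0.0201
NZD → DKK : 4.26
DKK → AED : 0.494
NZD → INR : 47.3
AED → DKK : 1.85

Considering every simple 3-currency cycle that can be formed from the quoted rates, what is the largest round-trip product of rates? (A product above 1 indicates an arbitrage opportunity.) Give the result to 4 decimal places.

NZD→AED→INR→NZD: 2.23 × 20.2 × 0.0201 = 0.90542
NZD→DKK→INR→NZD: 4.26 × 10.4 × 0.0201 = 0.89051
AED→INR→DKK→AED: 20.2 × 0.0888 × 0.494 = 0.88612
AED→DKK→INR→AED: 1.85 × 10.4 × 0.0458 = 0.88119
Maximum is NZD→AED→INR→NZD at 0.9054; no arbitrage — every cycle loses value.

0.9054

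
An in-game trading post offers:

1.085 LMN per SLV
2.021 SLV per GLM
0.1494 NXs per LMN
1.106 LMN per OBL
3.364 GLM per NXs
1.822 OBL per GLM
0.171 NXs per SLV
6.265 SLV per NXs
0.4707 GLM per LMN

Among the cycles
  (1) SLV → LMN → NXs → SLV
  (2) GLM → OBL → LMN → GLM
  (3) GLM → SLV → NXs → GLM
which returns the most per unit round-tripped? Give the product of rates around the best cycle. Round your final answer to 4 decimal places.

(1) 1.085 × 0.1494 × 6.265 = 1.01555
(2) 1.822 × 1.106 × 0.4707 = 0.94852
(3) 2.021 × 0.171 × 3.364 = 1.16257
Highest is cycle (3) at 1.1626 (>1, arbitrage).

1.1626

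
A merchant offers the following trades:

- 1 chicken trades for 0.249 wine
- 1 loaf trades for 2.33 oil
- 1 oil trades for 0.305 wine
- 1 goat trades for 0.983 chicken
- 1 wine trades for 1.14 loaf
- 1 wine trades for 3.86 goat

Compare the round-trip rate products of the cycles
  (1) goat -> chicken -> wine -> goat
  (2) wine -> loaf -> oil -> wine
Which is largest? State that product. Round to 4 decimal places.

(1) 0.983 × 0.249 × 3.86 = 0.94480
(2) 1.14 × 2.33 × 0.305 = 0.81014
Highest is cycle (1) at 0.9448 (≤1, no arbitrage).

0.9448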